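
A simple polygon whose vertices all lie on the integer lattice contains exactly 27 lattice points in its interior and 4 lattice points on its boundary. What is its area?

Pick's theorem states A = I + B/2 − 1, so A = 27 + 4/2 − 1 = 28.

28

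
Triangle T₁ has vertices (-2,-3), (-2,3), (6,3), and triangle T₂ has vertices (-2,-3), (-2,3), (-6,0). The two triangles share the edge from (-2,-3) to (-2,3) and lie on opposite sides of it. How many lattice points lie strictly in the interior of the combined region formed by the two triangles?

31

The union is the simple quadrilateral with vertices (-2,-3), (6,3), (-2,3), (-6,0) in order.
The shoelace formula gives twice the area as |[(-2)·3 − 6·(-3)] + [6·3 − (-2)·3] + [(-2)·0 − (-6)·3] + [(-6)·(-3) − (-2)·0]| = 72, so the area is 36.
Along each edge there are gcd(|Δx|,|Δy|)+1 lattice points, so counting each shared vertex once the boundary has gcd(8,6) + gcd(8,0) + gcd(4,3) + gcd(4,3) = 2+8+1+1 = 12.
By Pick's theorem I = A − B/2 + 1 = 36 − 12/2 + 1 = 31.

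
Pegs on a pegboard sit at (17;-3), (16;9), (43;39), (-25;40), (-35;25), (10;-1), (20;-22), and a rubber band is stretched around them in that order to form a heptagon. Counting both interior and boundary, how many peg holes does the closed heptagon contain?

1911

The shoelace formula gives twice the area as |(17·9 − 16·(-3)) + (16·39 − 43·9) + (43·40 − (-25)·39) + ((-25)·25 − (-35)·40) + ((-35)·(-1) − 10·25) + (10·(-22) − 20·(-1)) + (20·(-3) − 17·(-22))| = 3807, so the area is 3807/2.
The number of boundary lattice points is Σ gcd(|Δx|,|Δy|) = gcd(1,12) + gcd(27,30) + gcd(68,1) + gcd(10,15) + gcd(45,26) + gcd(10,21) + gcd(3,19) = 1+3+1+5+1+1+1 = 13.
Pick's theorem gives I = A − B/2 + 1 = 3807/2 − 13/2 + 1 = 1898, so the closed region contains I + B = 1898 + 13 = 1911 lattice points.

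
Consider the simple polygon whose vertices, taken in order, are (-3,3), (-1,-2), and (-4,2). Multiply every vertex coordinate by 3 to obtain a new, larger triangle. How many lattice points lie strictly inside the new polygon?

By the shoelace formula, twice the signed area is |[(-3)·(-2) − (-1)·3] + [(-1)·2 − (-4)·(-2)] + [(-4)·3 − (-3)·2]| = 7, so the area is 3.5.
The number of boundary lattice points is Σ gcd(|Δx|,|Δy|) = gcd(2,5) + gcd(3,4) + gcd(1,1) = 1+1+1 = 3.
Scaling by 3 multiplies the area by 3² = 9 (so the new area is 63/2) and multiplies the boundary lattice-point count by 3, giving 9.
By Pick's theorem, the interior count of the dilated polygon is 63/2 − 9/2 + 1 = 28.

28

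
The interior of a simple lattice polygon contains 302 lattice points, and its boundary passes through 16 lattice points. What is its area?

Pick's theorem states A = I + B/2 − 1, so A = 302 + 16/2 − 1 = 309.

309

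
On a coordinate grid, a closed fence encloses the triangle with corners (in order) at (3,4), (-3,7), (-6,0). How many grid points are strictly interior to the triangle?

Using the shoelace formula, 2A = |[3·7 − (-3)·4] + [(-3)·0 − (-6)·7] + [(-6)·4 − 3·0]| = 51, so the area is 51/2.
The number of boundary lattice points is Σ gcd(|Δx|,|Δy|) = gcd(6,3) + gcd(3,7) + gcd(9,4) = 3+1+1 = 5.
By Pick's theorem A = I + B/2 − 1, so I = 51/2 − 5/2 + 1 = 24.

24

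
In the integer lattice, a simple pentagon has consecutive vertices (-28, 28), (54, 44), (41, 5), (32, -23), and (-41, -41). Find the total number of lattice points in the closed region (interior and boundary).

4976

By the shoelace formula, twice the signed area is |((-28)·44 − 54·28) + (54·5 − 41·44) + (41·(-23) − 32·5) + (32·(-41) − (-41)·(-23)) + ((-41)·28 − (-28)·(-41))| = 9932, so the area is 4966.
The number of boundary lattice points is Σ gcd(|Δx|,|Δy|) = gcd(82,16) + gcd(13,39) + gcd(9,28) + gcd(73,18) + gcd(13,69) = 2+13+1+1+1 = 18.
Pick's theorem gives I = A − B/2 + 1 = 4966 − 18/2 + 1 = 4958, so the closed region contains I + B = 4958 + 18 = 4976 lattice points.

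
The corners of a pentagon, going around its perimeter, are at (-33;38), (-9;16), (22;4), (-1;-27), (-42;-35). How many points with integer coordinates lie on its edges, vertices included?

Summing gcd(|Δx|,|Δy|) over the edges gives the boundary count: gcd(24,22) + gcd(31,12) + gcd(23,31) + gcd(41,8) + gcd(9,73) = 2+1+1+1+1 = 6.

6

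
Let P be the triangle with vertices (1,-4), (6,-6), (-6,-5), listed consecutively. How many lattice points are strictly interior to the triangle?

Using the shoelace formula, 2A = |(1·(-6) − 6·(-4)) + (6·(-5) − (-6)·(-6)) + ((-6)·(-4) − 1·(-5))| = 19, so the area is 9.5.
The number of boundary lattice points is Σ gcd(|Δx|,|Δy|) = gcd(5,2) + gcd(12,1) + gcd(7,1) = 1+1+1 = 3.
Pick's theorem gives I = A − B/2 + 1 = 9.5 − 3/2 + 1 = 9.

9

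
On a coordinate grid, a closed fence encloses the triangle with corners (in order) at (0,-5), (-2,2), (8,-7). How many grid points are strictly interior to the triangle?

25

Using the shoelace formula, 2A = |(0·2 − (-2)·(-5)) + ((-2)·(-7) − 8·2) + (8·(-5) − 0·(-7))| = 52, so the area is 26.
Along each edge there are gcd(|Δx|,|Δy|)+1 lattice points, so counting each shared vertex once the boundary has gcd(2,7) + gcd(10,9) + gcd(8,2) = 1+1+2 = 4.
Pick's theorem gives I = A − B/2 + 1 = 26 − 4/2 + 1 = 25.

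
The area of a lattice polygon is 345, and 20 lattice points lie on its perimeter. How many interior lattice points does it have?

336

From Pick's theorem, I = A − B/2 + 1 = 345 − 20/2 + 1 = 336.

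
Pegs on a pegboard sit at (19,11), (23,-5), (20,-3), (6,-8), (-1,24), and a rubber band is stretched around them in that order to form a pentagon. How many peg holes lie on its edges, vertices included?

8

Along each edge there are gcd(|Δx|,|Δy|)+1 lattice points, so counting each shared vertex once the boundary has gcd(4,16) + gcd(3,2) + gcd(14,5) + gcd(7,32) + gcd(20,13) = 4+1+1+1+1 = 8.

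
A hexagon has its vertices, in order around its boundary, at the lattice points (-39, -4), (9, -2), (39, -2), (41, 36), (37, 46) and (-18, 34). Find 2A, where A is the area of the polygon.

The shoelace formula gives twice the area as |((-39)·(-2) − 9·(-4)) + (9·(-2) − 39·(-2)) + (39·36 − 41·(-2)) + (41·46 − 37·36) + (37·34 − (-18)·46) + ((-18)·(-4) − (-39)·34)| = 5698, so the area is 2849.

5698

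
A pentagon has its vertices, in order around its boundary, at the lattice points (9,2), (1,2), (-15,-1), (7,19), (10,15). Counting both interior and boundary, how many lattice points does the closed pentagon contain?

The shoelace formula gives twice the area as |[9·2 − 1·2] + [1·(-1) − (-15)·2] + [(-15)·19 − 7·(-1)] + [7·15 − 10·19] + [10·2 − 9·15]| = 433, so the area is 216.5.
Summing gcd(|Δx|,|Δy|) over the edges gives the boundary count: gcd(8,0) + gcd(16,3) + gcd(22,20) + gcd(3,4) + gcd(1,13) = 8+1+2+1+1 = 13.
Pick's theorem gives I = A − B/2 + 1 = 216.5 − 13/2 + 1 = 211, so the closed region contains I + B = 211 + 13 = 224 lattice points.

224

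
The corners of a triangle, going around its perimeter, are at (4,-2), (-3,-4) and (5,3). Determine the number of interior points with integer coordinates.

The shoelace formula gives twice the area as |[4·(-4) − (-3)·(-2)] + [(-3)·3 − 5·(-4)] + [5·(-2) − 4·3]| = 33, so the area is 33/2.
The number of boundary lattice points is Σ gcd(|Δx|,|Δy|) = gcd(7,2) + gcd(8,7) + gcd(1,5) = 1+1+1 = 3.
By Pick's theorem A = I + B/2 − 1, so I = 33/2 − 3/2 + 1 = 16.

16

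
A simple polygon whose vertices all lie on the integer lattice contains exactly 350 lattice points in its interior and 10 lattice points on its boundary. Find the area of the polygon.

354

By Pick's theorem, A = I + B/2 − 1 = 350 + 10/2 − 1 = 354.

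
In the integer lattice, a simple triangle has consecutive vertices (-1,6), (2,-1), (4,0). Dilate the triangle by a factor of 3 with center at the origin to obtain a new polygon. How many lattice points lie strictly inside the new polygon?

73

By the shoelace formula, twice the signed area is |[(-1)·(-1) − 2·6] + [2·0 − 4·(-1)] + [4·6 − (-1)·0]| = 17, so the area is 17/2.
The number of boundary lattice points is Σ gcd(|Δx|,|Δy|) = gcd(3,7) + gcd(2,1) + gcd(5,6) = 1+1+1 = 3.
Scaling by 3 multiplies the area by 3² = 9 (so the new area is 76.5) and multiplies the boundary lattice-point count by 3, giving 9.
By Pick's theorem, the interior count of the dilated polygon is 76.5 − 9/2 + 1 = 73.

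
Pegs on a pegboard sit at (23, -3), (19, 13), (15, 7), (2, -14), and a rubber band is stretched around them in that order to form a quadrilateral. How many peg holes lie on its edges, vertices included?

Along each edge there are gcd(|Δx|,|Δy|)+1 lattice points, so counting each shared vertex once the boundary has gcd(4,16) + gcd(4,6) + gcd(13,21) + gcd(21,11) = 4+2+1+1 = 8.

8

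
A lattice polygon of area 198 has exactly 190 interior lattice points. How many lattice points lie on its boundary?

18

Pick's theorem gives A = I + B/2 − 1, so B = 2(A − I + 1) = 2(198 − 190 + 1) = 18.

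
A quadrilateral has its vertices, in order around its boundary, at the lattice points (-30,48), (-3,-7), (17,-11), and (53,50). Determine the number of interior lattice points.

2989

Using the shoelace formula, 2A = |((-30)·(-7) − (-3)·48) + ((-3)·(-11) − 17·(-7)) + (17·50 − 53·(-11)) + (53·48 − (-30)·50)| = 5983, so the area is 5983/2.
Along each edge there are gcd(|Δx|,|Δy|)+1 lattice points, so counting each shared vertex once the boundary has gcd(27,55) + gcd(20,4) + gcd(36,61) + gcd(83,2) = 1+4+1+1 = 7.
Pick's theorem gives I = A − B/2 + 1 = 5983/2 − 7/2 + 1 = 2989.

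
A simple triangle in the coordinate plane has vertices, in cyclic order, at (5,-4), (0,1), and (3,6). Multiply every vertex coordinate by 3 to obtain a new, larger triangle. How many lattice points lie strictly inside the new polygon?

169

The shoelace formula gives twice the area as |(5·1 − 0·(-4)) + (0·6 − 3·1) + (3·(-4) − 5·6)| = 40, so the area is 20.
Along each edge there are gcd(|Δx|,|Δy|)+1 lattice points, so counting each shared vertex once the boundary has gcd(5,5) + gcd(3,5) + gcd(2,10) = 5+1+2 = 8.
Scaling by 3 multiplies the area by 3² = 9 (so the new area is 180) and multiplies the boundary lattice-point count by 3, giving 24.
By Pick's theorem, the interior count of the dilated polygon is 180 − 24/2 + 1 = 169.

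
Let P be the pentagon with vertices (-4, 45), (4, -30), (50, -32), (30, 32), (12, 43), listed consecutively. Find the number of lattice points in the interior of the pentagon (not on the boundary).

2741

By the shoelace formula, twice the signed area is |((-4)·(-30) − 4·45) + (4·(-32) − 50·(-30)) + (50·32 − 30·(-32)) + (30·43 − 12·32) + (12·45 − (-4)·43)| = 5490, so the area is 2745.
The number of boundary lattice points is Σ gcd(|Δx|,|Δy|) = gcd(8,75) + gcd(46,2) + gcd(20,64) + gcd(18,11) + gcd(16,2) = 1+2+4+1+2 = 10.
Pick's theorem gives I = A − B/2 + 1 = 2745 − 10/2 + 1 = 2741.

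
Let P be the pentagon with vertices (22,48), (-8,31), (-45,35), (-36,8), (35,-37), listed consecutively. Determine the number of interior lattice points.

The shoelace formula gives twice the area as |(22·31 − (-8)·48) + ((-8)·35 − (-45)·31) + ((-45)·8 − (-36)·35) + ((-36)·(-37) − 35·8) + (35·48 − 22·(-37))| = 6627, so the area is 3313.5.
Summing gcd(|Δx|,|Δy|) over the edges gives the boundary count: gcd(30,17) + gcd(37,4) + gcd(9,27) + gcd(71,45) + gcd(13,85) = 1+1+9+1+1 = 13.
By Pick's theorem A = I + B/2 − 1, so I = 3313.5 − 13/2 + 1 = 3308.

3308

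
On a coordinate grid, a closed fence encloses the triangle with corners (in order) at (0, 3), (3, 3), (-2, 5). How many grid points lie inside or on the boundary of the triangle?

By the shoelace formula, twice the signed area is |[0·3 − 3·3] + [3·5 − (-2)·3] + [(-2)·3 − 0·5]| = 6, so the area is 3.
Summing gcd(|Δx|,|Δy|) over the edges gives the boundary count: gcd(3,0) + gcd(5,2) + gcd(2,2) = 3+1+2 = 6.
Pick's theorem gives I = A − B/2 + 1 = 3 − 6/2 + 1 = 1, so the closed region contains I + B = 1 + 6 = 7 lattice points.

7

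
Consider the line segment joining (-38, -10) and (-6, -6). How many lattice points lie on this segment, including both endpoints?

5

The number of lattice points on a segment between lattice points is gcd(|Δx|,|Δy|) + 1 = gcd(32,4) + 1 = 4 + 1 = 5.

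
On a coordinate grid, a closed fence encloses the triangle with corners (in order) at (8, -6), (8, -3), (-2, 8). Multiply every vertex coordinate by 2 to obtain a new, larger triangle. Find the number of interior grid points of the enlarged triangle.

55

By the shoelace formula, twice the signed area is |(8·(-3) − 8·(-6)) + (8·8 − (-2)·(-3)) + ((-2)·(-6) − 8·8)| = 30, so the area is 15.
Along each edge there are gcd(|Δx|,|Δy|)+1 lattice points, so counting each shared vertex once the boundary has gcd(0,3) + gcd(10,11) + gcd(10,14) = 3+1+2 = 6.
Scaling by 2 multiplies the area by 2² = 4 (so the new area is 60) and multiplies the boundary lattice-point count by 2, giving 12.
By Pick's theorem, the interior count of the dilated polygon is 60 − 12/2 + 1 = 55.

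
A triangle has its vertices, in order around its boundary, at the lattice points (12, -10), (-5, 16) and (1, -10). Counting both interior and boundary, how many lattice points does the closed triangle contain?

151

Using the shoelace formula, 2A = |[12·16 − (-5)·(-10)] + [(-5)·(-10) − 1·16] + [1·(-10) − 12·(-10)]| = 286, so the area is 143.
Along each edge there are gcd(|Δx|,|Δy|)+1 lattice points, so counting each shared vertex once the boundary has gcd(17,26) + gcd(6,26) + gcd(11,0) = 1+2+11 = 14.
Pick's theorem gives I = A − B/2 + 1 = 143 − 14/2 + 1 = 137, so the closed region contains I + B = 137 + 14 = 151 lattice points.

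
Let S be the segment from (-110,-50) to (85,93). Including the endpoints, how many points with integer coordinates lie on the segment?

14

The number of lattice points on a segment between lattice points is gcd(|Δx|,|Δy|) + 1 = gcd(195,143) + 1 = 13 + 1 = 14.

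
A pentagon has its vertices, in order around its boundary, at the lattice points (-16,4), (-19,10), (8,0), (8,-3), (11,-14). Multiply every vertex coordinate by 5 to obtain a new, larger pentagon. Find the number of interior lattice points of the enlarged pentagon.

5546

Using the shoelace formula, 2A = |[(-16)·10 − (-19)·4] + [(-19)·0 − 8·10] + [8·(-3) − 8·0] + [8·(-14) − 11·(-3)] + [11·4 − (-16)·(-14)]| = 447, so the area is 447/2.
Summing gcd(|Δx|,|Δy|) over the edges gives the boundary count: gcd(3,6) + gcd(27,10) + gcd(0,3) + gcd(3,11) + gcd(27,18) = 3+1+3+1+9 = 17.
Scaling by 5 multiplies the area by 5² = 25 (so the new area is 5587.5) and multiplies the boundary lattice-point count by 5, giving 85.
By Pick's theorem, the interior count of the dilated polygon is 5587.5 − 85/2 + 1 = 5546.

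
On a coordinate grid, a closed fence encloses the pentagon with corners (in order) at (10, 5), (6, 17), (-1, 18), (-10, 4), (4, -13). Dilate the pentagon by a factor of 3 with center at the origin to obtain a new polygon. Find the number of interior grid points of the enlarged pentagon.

3154

By the shoelace formula, twice the signed area is |(10·17 − 6·5) + (6·18 − (-1)·17) + ((-1)·4 − (-10)·18) + ((-10)·(-13) − 4·4) + (4·5 − 10·(-13))| = 705, so the area is 705/2.
The number of boundary lattice points is Σ gcd(|Δx|,|Δy|) = gcd(4,12) + gcd(7,1) + gcd(9,14) + gcd(14,17) + gcd(6,18) = 4+1+1+1+6 = 13.
Scaling by 3 multiplies the area by 3² = 9 (so the new area is 3172.5) and multiplies the boundary lattice-point count by 3, giving 39.
By Pick's theorem, the interior count of the dilated polygon is 3172.5 − 39/2 + 1 = 3154.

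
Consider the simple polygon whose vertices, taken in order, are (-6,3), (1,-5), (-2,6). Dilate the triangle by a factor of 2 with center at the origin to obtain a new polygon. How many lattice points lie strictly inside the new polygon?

104

The shoelace formula gives twice the area as |((-6)·(-5) − 1·3) + (1·6 − (-2)·(-5)) + ((-2)·3 − (-6)·6)| = 53, so the area is 26.5.
The number of boundary lattice points is Σ gcd(|Δx|,|Δy|) = gcd(7,8) + gcd(3,11) + gcd(4,3) = 1+1+1 = 3.
Scaling by 2 multiplies the area by 2² = 4 (so the new area is 106) and multiplies the boundary lattice-point count by 2, giving 6.
By Pick's theorem, the interior count of the dilated polygon is 106 − 6/2 + 1 = 104.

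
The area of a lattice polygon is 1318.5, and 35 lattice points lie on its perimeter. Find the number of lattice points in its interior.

1302

Pick's theorem A = I + B/2 − 1 rearranges to I = A − B/2 + 1 = 1318.5 − 35/2 + 1 = 1302.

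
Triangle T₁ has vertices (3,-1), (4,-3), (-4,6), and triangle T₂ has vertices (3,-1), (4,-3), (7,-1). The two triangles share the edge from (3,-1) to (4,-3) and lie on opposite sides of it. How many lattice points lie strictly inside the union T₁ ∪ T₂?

2

The union is the simple quadrilateral with vertices (3,-1), (-4,6), (4,-3), (7,-1) in order.
By the shoelace formula, twice the signed area is |[3·6 − (-4)·(-1)] + [(-4)·(-3) − 4·6] + [4·(-1) − 7·(-3)] + [7·(-1) − 3·(-1)]| = 15, so the area is 7.5.
Along each edge there are gcd(|Δx|,|Δy|)+1 lattice points, so counting each shared vertex once the boundary has gcd(7,7) + gcd(8,9) + gcd(3,2) + gcd(4,0) = 7+1+1+4 = 13.
By Pick's theorem I = A − B/2 + 1 = 7.5 − 13/2 + 1 = 2.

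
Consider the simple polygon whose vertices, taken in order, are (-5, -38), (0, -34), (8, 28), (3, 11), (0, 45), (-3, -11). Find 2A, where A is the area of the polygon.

The shoelace formula gives twice the area as |((-5)·(-34) − 0·(-38)) + (0·28 − 8·(-34)) + (8·11 − 3·28) + (3·45 − 0·11) + (0·(-11) − (-3)·45) + ((-3)·(-38) − (-5)·(-11))| = 775, so the area is 775/2.

775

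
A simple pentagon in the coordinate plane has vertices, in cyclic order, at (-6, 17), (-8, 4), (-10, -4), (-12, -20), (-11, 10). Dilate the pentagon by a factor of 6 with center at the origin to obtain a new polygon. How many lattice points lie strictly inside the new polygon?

Using the shoelace formula, 2A = |[(-6)·4 − (-8)·17] + [(-8)·(-4) − (-10)·4] + [(-10)·(-20) − (-12)·(-4)] + [(-12)·10 − (-11)·(-20)] + [(-11)·17 − (-6)·10]| = 131, so the area is 131/2.
Summing gcd(|Δx|,|Δy|) over the edges gives the boundary count: gcd(2,13) + gcd(2,8) + gcd(2,16) + gcd(1,30) + gcd(5,7) = 1+2+2+1+1 = 7.
Scaling by 6 multiplies the area by 6² = 36 (so the new area is 2358) and multiplies the boundary lattice-point count by 6, giving 42.
By Pick's theorem, the interior count of the dilated polygon is 2358 − 42/2 + 1 = 2338.

2338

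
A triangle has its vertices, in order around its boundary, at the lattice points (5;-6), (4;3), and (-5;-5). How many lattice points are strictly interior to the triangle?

44

The shoelace formula gives twice the area as |(5·3 − 4·(-6)) + (4·(-5) − (-5)·3) + ((-5)·(-6) − 5·(-5))| = 89, so the area is 89/2.
Along each edge there are gcd(|Δx|,|Δy|)+1 lattice points, so counting each shared vertex once the boundary has gcd(1,9) + gcd(9,8) + gcd(10,1) = 1+1+1 = 3.
Pick's theorem gives I = A − B/2 + 1 = 89/2 − 3/2 + 1 = 44.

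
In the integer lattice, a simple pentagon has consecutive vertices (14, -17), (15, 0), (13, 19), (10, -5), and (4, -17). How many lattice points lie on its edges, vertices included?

21

The number of boundary lattice points is Σ gcd(|Δx|,|Δy|) = gcd(1,17) + gcd(2,19) + gcd(3,24) + gcd(6,12) + gcd(10,0) = 1+1+3+6+10 = 21.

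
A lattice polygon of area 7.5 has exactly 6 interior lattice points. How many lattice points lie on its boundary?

5

Pick's theorem gives A = I + B/2 − 1, so B = 2(A − I + 1) = 2(7.5 − 6 + 1) = 5.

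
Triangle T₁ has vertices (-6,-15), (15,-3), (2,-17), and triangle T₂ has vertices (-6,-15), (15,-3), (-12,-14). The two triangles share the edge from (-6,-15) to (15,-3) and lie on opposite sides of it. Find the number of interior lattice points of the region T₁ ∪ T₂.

114

The union is the simple quadrilateral with vertices (-6,-15), (2,-17), (15,-3), (-12,-14) in order.
Using the shoelace formula, 2A = |((-6)·(-17) − 2·(-15)) + (2·(-3) − 15·(-17)) + (15·(-14) − (-12)·(-3)) + ((-12)·(-15) − (-6)·(-14))| = 231, so the area is 115.5.
Summing gcd(|Δx|,|Δy|) over the edges gives the boundary count: gcd(8,2) + gcd(13,14) + gcd(27,11) + gcd(6,1) = 2+1+1+1 = 5.
By Pick's theorem I = A − B/2 + 1 = 115.5 − 5/2 + 1 = 114.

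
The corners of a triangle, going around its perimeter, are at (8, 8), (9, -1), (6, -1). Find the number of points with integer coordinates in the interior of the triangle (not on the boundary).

12

Using the shoelace formula, 2A = |(8·(-1) − 9·8) + (9·(-1) − 6·(-1)) + (6·8 − 8·(-1))| = 27, so the area is 27/2.
Summing gcd(|Δx|,|Δy|) over the edges gives the boundary count: gcd(1,9) + gcd(3,0) + gcd(2,9) = 1+3+1 = 5.
Pick's theorem gives I = A − B/2 + 1 = 27/2 − 5/2 + 1 = 12.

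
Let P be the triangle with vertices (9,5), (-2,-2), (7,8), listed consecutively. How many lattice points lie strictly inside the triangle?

By the shoelace formula, twice the signed area is |(9·(-2) − (-2)·5) + ((-2)·8 − 7·(-2)) + (7·5 − 9·8)| = 47, so the area is 23.5.
Along each edge there are gcd(|Δx|,|Δy|)+1 lattice points, so counting each shared vertex once the boundary has gcd(11,7) + gcd(9,10) + gcd(2,3) = 1+1+1 = 3.
By Pick's theorem A = I + B/2 − 1, so I = 23.5 − 3/2 + 1 = 23.

23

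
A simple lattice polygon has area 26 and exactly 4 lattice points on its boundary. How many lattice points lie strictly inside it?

25

From Pick's theorem, I = A − B/2 + 1 = 26 − 4/2 + 1 = 25.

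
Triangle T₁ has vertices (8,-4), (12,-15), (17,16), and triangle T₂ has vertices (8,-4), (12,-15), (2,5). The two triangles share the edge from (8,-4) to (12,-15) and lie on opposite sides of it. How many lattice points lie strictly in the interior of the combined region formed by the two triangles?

98

The union is the simple quadrilateral with vertices (8,-4), (17,16), (12,-15), (2,5) in order.
The shoelace formula gives twice the area as |[8·16 − 17·(-4)] + [17·(-15) − 12·16] + [12·5 − 2·(-15)] + [2·(-4) − 8·5]| = 209, so the area is 104.5.
The number of boundary lattice points is Σ gcd(|Δx|,|Δy|) = gcd(9,20) + gcd(5,31) + gcd(10,20) + gcd(6,9) = 1+1+10+3 = 15.
By Pick's theorem I = A − B/2 + 1 = 104.5 − 15/2 + 1 = 98.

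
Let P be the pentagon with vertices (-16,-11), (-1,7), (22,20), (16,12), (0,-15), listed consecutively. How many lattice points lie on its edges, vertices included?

Along each edge there are gcd(|Δx|,|Δy|)+1 lattice points, so counting each shared vertex once the boundary has gcd(15,18) + gcd(23,13) + gcd(6,8) + gcd(16,27) + gcd(16,4) = 3+1+2+1+4 = 11.

11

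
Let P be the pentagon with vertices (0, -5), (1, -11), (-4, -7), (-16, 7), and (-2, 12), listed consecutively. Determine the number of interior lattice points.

175

Using the shoelace formula, 2A = |[0·(-11) − 1·(-5)] + [1·(-7) − (-4)·(-11)] + [(-4)·7 − (-16)·(-7)] + [(-16)·12 − (-2)·7] + [(-2)·(-5) − 0·12]| = 354, so the area is 177.
Summing gcd(|Δx|,|Δy|) over the edges gives the boundary count: gcd(1,6) + gcd(5,4) + gcd(12,14) + gcd(14,5) + gcd(2,17) = 1+1+2+1+1 = 6.
By Pick's theorem A = I + B/2 − 1, so I = 177 − 6/2 + 1 = 175.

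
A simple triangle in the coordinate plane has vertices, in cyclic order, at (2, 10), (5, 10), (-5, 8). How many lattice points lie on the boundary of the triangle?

6

Summing gcd(|Δx|,|Δy|) over the edges gives the boundary count: gcd(3,0) + gcd(10,2) + gcd(7,2) = 3+2+1 = 6.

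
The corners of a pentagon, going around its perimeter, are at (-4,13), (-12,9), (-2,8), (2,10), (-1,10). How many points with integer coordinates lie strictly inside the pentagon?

Using the shoelace formula, 2A = |[(-4)·9 − (-12)·13] + [(-12)·8 − (-2)·9] + [(-2)·10 − 2·8] + [2·10 − (-1)·10] + [(-1)·13 − (-4)·10]| = 63, so the area is 31.5.
Summing gcd(|Δx|,|Δy|) over the edges gives the boundary count: gcd(8,4) + gcd(10,1) + gcd(4,2) + gcd(3,0) + gcd(3,3) = 4+1+2+3+3 = 13.
By Pick's theorem A = I + B/2 − 1, so I = 31.5 − 13/2 + 1 = 26.

26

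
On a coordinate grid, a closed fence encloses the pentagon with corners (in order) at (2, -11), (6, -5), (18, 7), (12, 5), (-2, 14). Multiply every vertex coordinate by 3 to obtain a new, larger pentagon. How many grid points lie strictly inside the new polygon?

The shoelace formula gives twice the area as |[2·(-5) − 6·(-11)] + [6·7 − 18·(-5)] + [18·5 − 12·7] + [12·14 − (-2)·5] + [(-2)·(-11) − 2·14]| = 366, so the area is 183.
Summing gcd(|Δx|,|Δy|) over the edges gives the boundary count: gcd(4,6) + gcd(12,12) + gcd(6,2) + gcd(14,9) + gcd(4,25) = 2+12+2+1+1 = 18.
Scaling by 3 multiplies the area by 3² = 9 (so the new area is 1647) and multiplies the boundary lattice-point count by 3, giving 54.
By Pick's theorem, the interior count of the dilated polygon is 1647 − 54/2 + 1 = 1621.

1621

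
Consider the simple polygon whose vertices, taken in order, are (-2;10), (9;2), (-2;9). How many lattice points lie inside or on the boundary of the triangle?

8

Using the shoelace formula, 2A = |[(-2)·2 − 9·10] + [9·9 − (-2)·2] + [(-2)·10 − (-2)·9]| = 11, so the area is 5.5.
The number of boundary lattice points is Σ gcd(|Δx|,|Δy|) = gcd(11,8) + gcd(11,7) + gcd(0,1) = 1+1+1 = 3.
Pick's theorem gives I = A − B/2 + 1 = 5.5 − 3/2 + 1 = 5, so the closed region contains I + B = 5 + 3 = 8 lattice points.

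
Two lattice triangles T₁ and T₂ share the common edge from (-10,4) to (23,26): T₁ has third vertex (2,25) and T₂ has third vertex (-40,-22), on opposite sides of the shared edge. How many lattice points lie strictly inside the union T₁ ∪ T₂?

310

The union is the simple quadrilateral with vertices (-10,4), (2,25), (23,26), (-40,-22) in order.
By the shoelace formula, twice the signed area is |((-10)·25 − 2·4) + (2·26 − 23·25) + (23·(-22) − (-40)·26) + ((-40)·4 − (-10)·(-22))| = 627, so the area is 313.5.
Along each edge there are gcd(|Δx|,|Δy|)+1 lattice points, so counting each shared vertex once the boundary has gcd(12,21) + gcd(21,1) + gcd(63,48) + gcd(30,26) = 3+1+3+2 = 9.
By Pick's theorem I = A − B/2 + 1 = 313.5 − 9/2 + 1 = 310.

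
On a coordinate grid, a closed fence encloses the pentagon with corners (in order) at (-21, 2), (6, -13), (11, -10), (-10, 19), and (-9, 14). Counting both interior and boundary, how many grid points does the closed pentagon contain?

By the shoelace formula, twice the signed area is |[(-21)·(-13) − 6·2] + [6·(-10) − 11·(-13)] + [11·19 − (-10)·(-10)] + [(-10)·14 − (-9)·19] + [(-9)·2 − (-21)·14]| = 760, so the area is 380.
Summing gcd(|Δx|,|Δy|) over the edges gives the boundary count: gcd(27,15) + gcd(5,3) + gcd(21,29) + gcd(1,5) + gcd(12,12) = 3+1+1+1+12 = 18.
Pick's theorem gives I = A − B/2 + 1 = 380 − 18/2 + 1 = 372, so the closed region contains I + B = 372 + 18 = 390 lattice points.

390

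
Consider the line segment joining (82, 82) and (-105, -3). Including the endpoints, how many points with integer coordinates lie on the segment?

18

The number of lattice points on a segment between lattice points is gcd(|Δx|,|Δy|) + 1 = gcd(187,85) + 1 = 17 + 1 = 18.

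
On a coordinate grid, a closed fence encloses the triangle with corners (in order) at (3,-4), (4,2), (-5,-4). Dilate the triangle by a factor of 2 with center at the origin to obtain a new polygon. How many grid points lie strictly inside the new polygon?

By the shoelace formula, twice the signed area is |(3·2 − 4·(-4)) + (4·(-4) − (-5)·2) + ((-5)·(-4) − 3·(-4))| = 48, so the area is 24.
The number of boundary lattice points is Σ gcd(|Δx|,|Δy|) = gcd(1,6) + gcd(9,6) + gcd(8,0) = 1+3+8 = 12.
Scaling by 2 multiplies the area by 2² = 4 (so the new area is 96) and multiplies the boundary lattice-point count by 2, giving 24.
By Pick's theorem, the interior count of the dilated polygon is 96 − 24/2 + 1 = 85.

85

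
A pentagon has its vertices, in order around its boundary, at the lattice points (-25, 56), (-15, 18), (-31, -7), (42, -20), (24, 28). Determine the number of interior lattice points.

2826

By the shoelace formula, twice the signed area is |[(-25)·18 − (-15)·56] + [(-15)·(-7) − (-31)·18] + [(-31)·(-20) − 42·(-7)] + [42·28 − 24·(-20)] + [24·56 − (-25)·28]| = 5667, so the area is 2833.5.
The number of boundary lattice points is Σ gcd(|Δx|,|Δy|) = gcd(10,38) + gcd(16,25) + gcd(73,13) + gcd(18,48) + gcd(49,28) = 2+1+1+6+7 = 17.
Pick's theorem gives I = A − B/2 + 1 = 2833.5 − 17/2 + 1 = 2826.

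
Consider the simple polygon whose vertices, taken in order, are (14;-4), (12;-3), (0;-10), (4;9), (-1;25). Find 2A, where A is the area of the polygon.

311

Using the shoelace formula, 2A = |[14·(-3) − 12·(-4)] + [12·(-10) − 0·(-3)] + [0·9 − 4·(-10)] + [4·25 − (-1)·9] + [(-1)·(-4) − 14·25]| = 311, so the area is 155.5.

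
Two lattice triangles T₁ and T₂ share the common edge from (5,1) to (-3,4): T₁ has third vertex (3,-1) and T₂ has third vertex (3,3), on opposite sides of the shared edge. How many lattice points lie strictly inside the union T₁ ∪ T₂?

14

The union is the simple quadrilateral with vertices (5,1), (3,-1), (-3,4), (3,3) in order.
Using the shoelace formula, 2A = |(5·(-1) − 3·1) + (3·4 − (-3)·(-1)) + ((-3)·3 − 3·4) + (3·1 − 5·3)| = 32, so the area is 16.
Along each edge there are gcd(|Δx|,|Δy|)+1 lattice points, so counting each shared vertex once the boundary has gcd(2,2) + gcd(6,5) + gcd(6,1) + gcd(2,2) = 2+1+1+2 = 6.
By Pick's theorem I = A − B/2 + 1 = 16 − 6/2 + 1 = 14.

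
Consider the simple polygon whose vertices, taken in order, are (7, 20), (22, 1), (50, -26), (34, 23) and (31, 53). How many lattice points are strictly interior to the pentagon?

Using the shoelace formula, 2A = |(7·1 − 22·20) + (22·(-26) − 50·1) + (50·23 − 34·(-26)) + (34·53 − 31·23) + (31·20 − 7·53)| = 2317, so the area is 2317/2.
Summing gcd(|Δx|,|Δy|) over the edges gives the boundary count: gcd(15,19) + gcd(28,27) + gcd(16,49) + gcd(3,30) + gcd(24,33) = 1+1+1+3+3 = 9.
By Pick's theorem A = I + B/2 − 1, so I = 2317/2 − 9/2 + 1 = 1155.

1155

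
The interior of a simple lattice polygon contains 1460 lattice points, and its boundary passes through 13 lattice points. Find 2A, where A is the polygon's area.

2931

By Pick's theorem, A = I + B/2 − 1 = 1460 + 13/2 − 1 = 2931/2.
Hence 2A = 2931.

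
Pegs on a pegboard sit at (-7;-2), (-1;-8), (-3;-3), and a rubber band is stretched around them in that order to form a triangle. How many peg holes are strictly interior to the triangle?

6

The shoelace formula gives twice the area as |((-7)·(-8) − (-1)·(-2)) + ((-1)·(-3) − (-3)·(-8)) + ((-3)·(-2) − (-7)·(-3))| = 18, so the area is 9.
The number of boundary lattice points is Σ gcd(|Δx|,|Δy|) = gcd(6,6) + gcd(2,5) + gcd(4,1) = 6+1+1 = 8.
By Pick's theorem A = I + B/2 − 1, so I = 9 − 8/2 + 1 = 6.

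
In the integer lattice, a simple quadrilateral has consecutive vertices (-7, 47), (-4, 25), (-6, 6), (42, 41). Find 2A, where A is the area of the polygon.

By the shoelace formula, twice the signed area is |[(-7)·25 − (-4)·47] + [(-4)·6 − (-6)·25] + [(-6)·41 − 42·6] + [42·47 − (-7)·41]| = 1902, so the area is 951.

1902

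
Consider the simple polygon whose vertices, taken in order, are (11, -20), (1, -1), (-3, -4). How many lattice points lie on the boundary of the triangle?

Along each edge there are gcd(|Δx|,|Δy|)+1 lattice points, so counting each shared vertex once the boundary has gcd(10,19) + gcd(4,3) + gcd(14,16) = 1+1+2 = 4.

4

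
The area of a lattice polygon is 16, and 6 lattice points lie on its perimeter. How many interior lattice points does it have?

From Pick's theorem, I = A − B/2 + 1 = 16 − 6/2 + 1 = 14.

14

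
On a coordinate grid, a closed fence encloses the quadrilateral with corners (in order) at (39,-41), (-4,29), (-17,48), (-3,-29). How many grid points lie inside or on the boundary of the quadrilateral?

By the shoelace formula, twice the signed area is |(39·29 − (-4)·(-41)) + ((-4)·48 − (-17)·29) + ((-17)·(-29) − (-3)·48) + ((-3)·(-41) − 39·(-29))| = 3159, so the area is 3159/2.
Along each edge there are gcd(|Δx|,|Δy|)+1 lattice points, so counting each shared vertex once the boundary has gcd(43,70) + gcd(13,19) + gcd(14,77) + gcd(42,12) = 1+1+7+6 = 15.
Pick's theorem gives I = A − B/2 + 1 = 3159/2 − 15/2 + 1 = 1573, so the closed region contains I + B = 1573 + 15 = 1588 lattice points.

1588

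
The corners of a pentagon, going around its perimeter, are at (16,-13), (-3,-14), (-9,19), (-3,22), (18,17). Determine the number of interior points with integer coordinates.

The shoelace formula gives twice the area as |(16·(-14) − (-3)·(-13)) + ((-3)·19 − (-9)·(-14)) + ((-9)·22 − (-3)·19) + ((-3)·17 − 18·22) + (18·(-13) − 16·17)| = 1540, so the area is 770.
Along each edge there are gcd(|Δx|,|Δy|)+1 lattice points, so counting each shared vertex once the boundary has gcd(19,1) + gcd(6,33) + gcd(6,3) + gcd(21,5) + gcd(2,30) = 1+3+3+1+2 = 10.
Pick's theorem gives I = A − B/2 + 1 = 770 − 10/2 + 1 = 766.

766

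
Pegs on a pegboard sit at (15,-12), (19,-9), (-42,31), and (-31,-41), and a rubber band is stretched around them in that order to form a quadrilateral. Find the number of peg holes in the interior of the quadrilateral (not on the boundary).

By the shoelace formula, twice the signed area is |(15·(-9) − 19·(-12)) + (19·31 − (-42)·(-9)) + ((-42)·(-41) − (-31)·31) + ((-31)·(-12) − 15·(-41))| = 3974, so the area is 1987.
Along each edge there are gcd(|Δx|,|Δy|)+1 lattice points, so counting each shared vertex once the boundary has gcd(4,3) + gcd(61,40) + gcd(11,72) + gcd(46,29) = 1+1+1+1 = 4.
Pick's theorem gives I = A − B/2 + 1 = 1987 − 4/2 + 1 = 1986.

1986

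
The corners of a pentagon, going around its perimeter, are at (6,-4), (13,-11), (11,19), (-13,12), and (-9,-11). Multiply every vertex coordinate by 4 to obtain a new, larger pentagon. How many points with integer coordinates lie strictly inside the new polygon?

Using the shoelace formula, 2A = |[6·(-11) − 13·(-4)] + [13·19 − 11·(-11)] + [11·12 − (-13)·19] + [(-13)·(-11) − (-9)·12] + [(-9)·(-4) − 6·(-11)]| = 1086, so the area is 543.
Summing gcd(|Δx|,|Δy|) over the edges gives the boundary count: gcd(7,7) + gcd(2,30) + gcd(24,7) + gcd(4,23) + gcd(15,7) = 7+2+1+1+1 = 12.
Scaling by 4 multiplies the area by 4² = 16 (so the new area is 8688) and multiplies the boundary lattice-point count by 4, giving 48.
By Pick's theorem, the interior count of the dilated polygon is 8688 − 48/2 + 1 = 8665.

8665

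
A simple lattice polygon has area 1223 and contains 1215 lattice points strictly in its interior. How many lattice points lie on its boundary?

Pick's theorem gives A = I + B/2 − 1, so B = 2(A − I + 1) = 2(1223 − 1215 + 1) = 18.

18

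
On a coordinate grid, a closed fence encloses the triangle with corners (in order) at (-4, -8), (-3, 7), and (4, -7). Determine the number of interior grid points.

56

By the shoelace formula, twice the signed area is |[(-4)·7 − (-3)·(-8)] + [(-3)·(-7) − 4·7] + [4·(-8) − (-4)·(-7)]| = 119, so the area is 119/2.
Along each edge there are gcd(|Δx|,|Δy|)+1 lattice points, so counting each shared vertex once the boundary has gcd(1,15) + gcd(7,14) + gcd(8,1) = 1+7+1 = 9.
Pick's theorem gives I = A − B/2 + 1 = 119/2 − 9/2 + 1 = 56.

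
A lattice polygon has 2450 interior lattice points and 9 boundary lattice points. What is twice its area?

By Pick's theorem, A = I + B/2 − 1 = 2450 + 9/2 − 1 = 4907/2.
Hence 2A = 4907.

4907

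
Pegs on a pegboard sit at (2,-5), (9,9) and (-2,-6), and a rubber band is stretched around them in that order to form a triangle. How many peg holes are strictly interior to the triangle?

The shoelace formula gives twice the area as |(2·9 − 9·(-5)) + (9·(-6) − (-2)·9) + ((-2)·(-5) − 2·(-6))| = 49, so the area is 24.5.
Along each edge there are gcd(|Δx|,|Δy|)+1 lattice points, so counting each shared vertex once the boundary has gcd(7,14) + gcd(11,15) + gcd(4,1) = 7+1+1 = 9.
Pick's theorem gives I = A − B/2 + 1 = 24.5 − 9/2 + 1 = 21.

21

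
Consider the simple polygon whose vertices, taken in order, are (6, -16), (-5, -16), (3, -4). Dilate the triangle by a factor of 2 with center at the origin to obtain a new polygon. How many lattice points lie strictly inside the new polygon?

Using the shoelace formula, 2A = |(6·(-16) − (-5)·(-16)) + ((-5)·(-4) − 3·(-16)) + (3·(-16) − 6·(-4))| = 132, so the area is 66.
Summing gcd(|Δx|,|Δy|) over the edges gives the boundary count: gcd(11,0) + gcd(8,12) + gcd(3,12) = 11+4+3 = 18.
Scaling by 2 multiplies the area by 2² = 4 (so the new area is 264) and multiplies the boundary lattice-point count by 2, giving 36.
By Pick's theorem, the interior count of the dilated polygon is 264 − 36/2 + 1 = 247.

247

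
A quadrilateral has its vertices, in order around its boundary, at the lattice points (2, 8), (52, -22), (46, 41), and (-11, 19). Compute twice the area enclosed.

By the shoelace formula, twice the signed area is |[2·(-22) − 52·8] + [52·41 − 46·(-22)] + [46·19 − (-11)·41] + [(-11)·8 − 2·19]| = 3883, so the area is 1941.5.

3883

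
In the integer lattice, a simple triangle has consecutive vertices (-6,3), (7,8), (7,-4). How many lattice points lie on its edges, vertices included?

The number of boundary lattice points is Σ gcd(|Δx|,|Δy|) = gcd(13,5) + gcd(0,12) + gcd(13,7) = 1+12+1 = 14.

14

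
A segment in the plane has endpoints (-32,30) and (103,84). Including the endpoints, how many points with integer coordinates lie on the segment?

The number of lattice points on a segment between lattice points is gcd(|Δx|,|Δy|) + 1 = gcd(135,54) + 1 = 27 + 1 = 28.

28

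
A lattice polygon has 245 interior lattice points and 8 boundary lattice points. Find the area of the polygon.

248

Pick's theorem states A = I + B/2 − 1, so A = 245 + 8/2 − 1 = 248.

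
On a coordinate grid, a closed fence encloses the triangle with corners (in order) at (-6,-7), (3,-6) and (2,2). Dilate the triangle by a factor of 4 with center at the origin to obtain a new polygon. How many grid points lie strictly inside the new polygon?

579

The shoelace formula gives twice the area as |[(-6)·(-6) − 3·(-7)] + [3·2 − 2·(-6)] + [2·(-7) − (-6)·2]| = 73, so the area is 36.5.
Along each edge there are gcd(|Δx|,|Δy|)+1 lattice points, so counting each shared vertex once the boundary has gcd(9,1) + gcd(1,8) + gcd(8,9) = 1+1+1 = 3.
Scaling by 4 multiplies the area by 4² = 16 (so the new area is 584) and multiplies the boundary lattice-point count by 4, giving 12.
By Pick's theorem, the interior count of the dilated polygon is 584 − 12/2 + 1 = 579.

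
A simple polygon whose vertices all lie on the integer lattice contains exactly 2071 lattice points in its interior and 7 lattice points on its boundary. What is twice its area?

4147

By Pick's theorem, A = I + B/2 − 1 = 2071 + 7/2 − 1 = 4147/2.
Hence 2A = 4147.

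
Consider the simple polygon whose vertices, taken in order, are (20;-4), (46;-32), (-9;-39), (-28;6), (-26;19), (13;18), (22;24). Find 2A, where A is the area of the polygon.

By the shoelace formula, twice the signed area is |[20·(-32) − 46·(-4)] + [46·(-39) − (-9)·(-32)] + [(-9)·6 − (-28)·(-39)] + [(-28)·19 − (-26)·6] + [(-26)·18 − 13·19] + [13·24 − 22·18] + [22·(-4) − 20·24]| = 5427, so the area is 2713.5.

5427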